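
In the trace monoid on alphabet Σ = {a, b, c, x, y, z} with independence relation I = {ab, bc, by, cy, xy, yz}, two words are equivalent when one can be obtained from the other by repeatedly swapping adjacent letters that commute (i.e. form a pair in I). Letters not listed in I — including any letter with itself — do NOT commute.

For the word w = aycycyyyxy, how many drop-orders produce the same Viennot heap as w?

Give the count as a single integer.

84

0(a) covers ∅
1(y) covers 0:a
2(c) covers 0:a
3(y) covers 1:y
4(c) covers 2:c
5(y) covers 3:y
6(y) covers 5:y
7(y) covers 6:y
8(x) covers 4:c
9(y) covers 7:y
floor of heap: 0:a
completions by unplaced set U, small U first (add the entries for U minus each lowest piece of U):
  |U|=1: {8}:1  {9}:1
  |U|=2: {4,8}:1  {7,9}:1  {8,9}:2
  |U|=3: {2,4,8}:1  {4,8,9}:3  {6,7,9}:1  {7,8,9}:3
  |U|=4: {2,4,8,9}:4  {4,7,8,9}:6  {5,6,7,9}:1  {6,7,8,9}:4
  |U|=5: {2,4,7,8,9}:10  {3,5,6,7,9}:1  {4,6,7,8,9}:10  {5,6,7,8,9}:5
  |U|=6: {1,3,5,6,7,9}:1  {2,4,6,7,8,9}:20  {3,5,6,7,8,9}:6  {4,5,6,7,8,9}:15
  |U|=7: {1,3,5,6,7,8,9}:7  {2,4,5,6,7,8,9}:35  {3,4,5,6,7,8,9}:21
  |U|=8: {1,3,4,5,6,7,8,9}:28  {2,3,4,5,6,7,8,9}:56
  start at 0(a): 84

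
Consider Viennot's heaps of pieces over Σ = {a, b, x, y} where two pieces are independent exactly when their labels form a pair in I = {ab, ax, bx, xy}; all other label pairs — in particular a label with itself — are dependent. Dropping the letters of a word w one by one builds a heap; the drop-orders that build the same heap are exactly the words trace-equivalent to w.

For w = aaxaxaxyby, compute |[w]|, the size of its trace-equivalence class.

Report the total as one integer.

120

#0=a has no predecessor
#1=a depends on [0:a]
#2=x has no predecessor
#3=a depends on [1:a]
#4=x depends on [2:x]
#5=a depends on [3:a]
#6=x depends on [4:x]
#7=y depends on [5:a]
#8=b depends on [7:y]
#9=y depends on [8:b]
sources: [0:a, 2:x]
N(rest) = Σ N(rest − s) over sources s of rest; N(one piece) = 1:
  size 1 → [6]=1  [9]=1
  size 2 → [4,6]=1  [6,9]=2  [8,9]=1
  size 3 → [2,4,6]=1  [4,6,9]=3  [6,8,9]=3  [7,8,9]=1
  size 4 → [2,4,6,9]=4  [4,6,8,9]=6  [5,7,8,9]=1  [6,7,8,9]=4
  size 5 → [2,4,6,8,9]=10  [3,5,7,8,9]=1  [4,6,7,8,9]=10  [5,6,7,8,9]=5
  size 6 → [1,3,5,7,8,9]=1  [2,4,6,7,8,9]=20  [3,5,6,7,8,9]=6  [4,5,6,7,8,9]=15
  size 7 → [0,1,3,5,7,8,9]=1  [1,3,5,6,7,8,9]=7  [2,4,5,6,7,8,9]=35  [3,4,5,6,7,8,9]=21
  size 8 → [0,1,3,5,6,7,8,9]=8  [1,3,4,5,6,7,8,9]=28  [2,3,4,5,6,7,8,9]=56
  first=0(a) contributes 84
  first=2(x) contributes 36
|[w]| = 120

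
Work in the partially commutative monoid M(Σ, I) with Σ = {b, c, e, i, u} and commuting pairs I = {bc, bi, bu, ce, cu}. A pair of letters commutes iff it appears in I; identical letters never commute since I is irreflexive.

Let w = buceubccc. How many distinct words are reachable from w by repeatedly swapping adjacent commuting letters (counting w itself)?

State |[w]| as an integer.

drop 0:b onto floor
drop 1:u onto floor
drop 2:c onto floor
drop 3:e onto {0:b, 1:u}
drop 4:u onto {3:e}
drop 5:b onto {3:e}
drop 6:c onto {2:c}
drop 7:c onto {6:c}
drop 8:c onto {7:c}
ground layer = {0:b, 1:u, 2:c}
drop-orders for the pieces not yet dropped (sum over which currently-grounded one goes next):
  1 to go: {4} 1  {5} 1  {8} 1
  2 to go: {4,5} 2  {4,8} 2  {5,8} 2  {7,8} 1
  3 to go: {3,4,5} 2  {4,5,8} 6  {4,7,8} 3  {5,7,8} 3  {6,7,8} 1
  4 to go: {0,3,4,5} 2  {1,3,4,5} 2  {2,6,7,8} 1  {3,4,5,8} 8  {4,5,7,8} 12  {4,6,7,8} 4  {5,6,7,8} 4
  5 to go: {0,1,3,4,5} 4  {0,3,4,5,8} 10  {1,3,4,5,8} 10  {2,4,6,7,8} 5  {2,5,6,7,8} 5  {3,4,5,7,8} 20  {4,5,6,7,8} 20
  6 to go: {0,1,3,4,5,8} 24  {0,3,4,5,7,8} 30  {1,3,4,5,7,8} 30  {2,4,5,6,7,8} 30  {3,4,5,6,7,8} 40
  7 to go: {0,1,3,4,5,7,8} 84  {0,3,4,5,6,7,8} 70  {1,3,4,5,6,7,8} 70  {2,3,4,5,6,7,8} 70
  if 0:b drops first: 140 orders
  if 1:u drops first: 140 orders
  if 2:c drops first: 224 orders
heap linearizations: 504

504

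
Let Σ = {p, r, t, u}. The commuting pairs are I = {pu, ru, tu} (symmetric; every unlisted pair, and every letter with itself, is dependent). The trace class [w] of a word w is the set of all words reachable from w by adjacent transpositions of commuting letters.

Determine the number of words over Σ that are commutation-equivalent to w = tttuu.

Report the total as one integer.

piece 0:t — minimal
piece 1:t rests on {0:t}
piece 2:t rests on {1:t}
piece 3:u — minimal
piece 4:u rests on {3:u}
minimal pieces: {0:t, 3:u}
ways to finish when only these pieces remain (= sum over removing one remaining piece with nothing left below it):
  1 left: {2}→1  {4}→1
  2 left: {1,2}→1  {2,4}→2  {3,4}→1
  3 left: {0,1,2}→1  {1,2,4}→3  {2,3,4}→3
  placing 0:t first → 6 extensions
  placing 3:u first → 4 extensions
total linear extensions = 10

10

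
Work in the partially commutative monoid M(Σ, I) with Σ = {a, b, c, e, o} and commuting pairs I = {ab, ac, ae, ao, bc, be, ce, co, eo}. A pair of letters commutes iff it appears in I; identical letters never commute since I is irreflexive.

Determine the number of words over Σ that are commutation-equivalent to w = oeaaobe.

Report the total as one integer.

210

drop 0:o onto floor
drop 1:e onto floor
drop 2:a onto floor
drop 3:a onto {2:a}
drop 4:o onto {0:o}
drop 5:b onto {4:o}
drop 6:e onto {1:e}
ground layer = {0:o, 1:e, 2:a}
drop-orders for the pieces not yet dropped (sum over which currently-grounded one goes next):
  1 to go: {3} 1  {5} 1  {6} 1
  2 to go: {1,6} 1  {2,3} 1  {3,5} 2  {3,6} 2  {4,5} 1  {5,6} 2
  3 to go: {0,4,5} 1  {1,3,6} 3  {1,5,6} 3  {2,3,5} 3  {2,3,6} 3  {3,4,5} 3  {3,5,6} 6  {4,5,6} 3
  4 to go: {0,3,4,5} 4  {0,4,5,6} 4  {1,2,3,6} 6  {1,3,5,6} 12  {1,4,5,6} 6  {2,3,4,5} 6  {2,3,5,6} 12  {3,4,5,6} 12
  5 to go: {0,1,4,5,6} 10  {0,2,3,4,5} 10  {0,3,4,5,6} 20  {1,2,3,5,6} 30  {1,3,4,5,6} 30  {2,3,4,5,6} 30
  if 0:o drops first: 90 orders
  if 1:e drops first: 60 orders
  if 2:a drops first: 60 orders
heap linearizations: 210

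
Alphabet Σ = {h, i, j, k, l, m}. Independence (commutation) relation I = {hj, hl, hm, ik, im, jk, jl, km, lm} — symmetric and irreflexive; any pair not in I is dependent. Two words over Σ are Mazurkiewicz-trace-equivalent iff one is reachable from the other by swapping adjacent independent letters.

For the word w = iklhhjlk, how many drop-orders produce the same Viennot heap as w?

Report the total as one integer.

78

piece 0:i — minimal
piece 1:k — minimal
piece 2:l rests on {0:i, 1:k}
piece 3:h rests on {0:i, 1:k}
piece 4:h rests on {3:h}
piece 5:j rests on {0:i}
piece 6:l rests on {2:l}
piece 7:k rests on {4:h, 6:l}
minimal pieces: {0:i, 1:k}
ways to finish when only these pieces remain (= sum over removing one remaining piece with nothing left below it):
  1 left: {5}→1  {7}→1
  2 left: {4,7}→1  {5,7}→2  {6,7}→1
  3 left: {2,6,7}→1  {3,4,7}→1  {4,5,7}→3  {4,6,7}→2  {5,6,7}→3
  4 left: {2,4,6,7}→3  {2,5,6,7}→4  {3,4,5,7}→4  {3,4,6,7}→3  {4,5,6,7}→8
  5 left: {2,3,4,6,7}→6  {2,4,5,6,7}→15  {3,4,5,6,7}→15
  6 left: {1,2,3,4,6,7}→6  {2,3,4,5,6,7}→36
  placing 0:i first → 42 extensions
  placing 1:k first → 36 extensions
total linear extensions = 78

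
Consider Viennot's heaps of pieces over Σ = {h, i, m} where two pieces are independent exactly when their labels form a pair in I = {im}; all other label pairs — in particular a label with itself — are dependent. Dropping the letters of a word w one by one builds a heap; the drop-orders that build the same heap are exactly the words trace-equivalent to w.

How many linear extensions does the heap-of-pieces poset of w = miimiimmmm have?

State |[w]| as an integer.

210

drop 0:m onto floor
drop 1:i onto floor
drop 2:i onto {1:i}
drop 3:m onto {0:m}
drop 4:i onto {2:i}
drop 5:i onto {4:i}
drop 6:m onto {3:m}
drop 7:m onto {6:m}
drop 8:m onto {7:m}
drop 9:m onto {8:m}
ground layer = {0:m, 1:i}
drop-orders for the pieces not yet dropped (sum over which currently-grounded one goes next):
  1 to go: {5} 1  {9} 1
  2 to go: {4,5} 1  {5,9} 2  {8,9} 1
  3 to go: {2,4,5} 1  {4,5,9} 3  {5,8,9} 3  {7,8,9} 1
  4 to go: {1,2,4,5} 1  {2,4,5,9} 4  {4,5,8,9} 6  {5,7,8,9} 4  {6,7,8,9} 1
  5 to go: {1,2,4,5,9} 5  {2,4,5,8,9} 10  {3,6,7,8,9} 1  {4,5,7,8,9} 10  {5,6,7,8,9} 5
  6 to go: {0,3,6,7,8,9} 1  {1,2,4,5,8,9} 15  {2,4,5,7,8,9} 20  {3,5,6,7,8,9} 6  {4,5,6,7,8,9} 15
  7 to go: {0,3,5,6,7,8,9} 7  {1,2,4,5,7,8,9} 35  {2,4,5,6,7,8,9} 35  {3,4,5,6,7,8,9} 21
  8 to go: {0,3,4,5,6,7,8,9} 28  {1,2,4,5,6,7,8,9} 70  {2,3,4,5,6,7,8,9} 56
  if 0:m drops first: 126 orders
  if 1:i drops first: 84 orders
heap linearizations: 210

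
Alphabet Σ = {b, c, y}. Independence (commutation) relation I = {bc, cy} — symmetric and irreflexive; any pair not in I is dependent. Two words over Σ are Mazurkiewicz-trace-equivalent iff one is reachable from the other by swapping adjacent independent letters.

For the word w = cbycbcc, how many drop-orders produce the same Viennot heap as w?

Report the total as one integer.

piece 0:c — minimal
piece 1:b — minimal
piece 2:y rests on {1:b}
piece 3:c rests on {0:c}
piece 4:b rests on {2:y}
piece 5:c rests on {3:c}
piece 6:c rests on {5:c}
minimal pieces: {0:c, 1:b}
ways to finish when only these pieces remain (= sum over removing one remaining piece with nothing left below it):
  1 left: {4}→1  {6}→1
  2 left: {2,4}→1  {4,6}→2  {5,6}→1
  3 left: {1,2,4}→1  {2,4,6}→3  {3,5,6}→1  {4,5,6}→3
  4 left: {0,3,5,6}→1  {1,2,4,6}→4  {2,4,5,6}→6  {3,4,5,6}→4
  5 left: {0,3,4,5,6}→5  {1,2,4,5,6}→10  {2,3,4,5,6}→10
  placing 0:c first → 20 extensions
  placing 1:b first → 15 extensions
total linear extensions = 35

35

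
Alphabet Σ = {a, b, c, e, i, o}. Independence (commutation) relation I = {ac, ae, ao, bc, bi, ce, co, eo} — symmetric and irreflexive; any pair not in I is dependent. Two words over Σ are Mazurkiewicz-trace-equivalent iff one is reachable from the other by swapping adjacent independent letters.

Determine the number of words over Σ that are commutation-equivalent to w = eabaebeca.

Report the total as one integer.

72

0(e) covers ∅
1(a) covers ∅
2(b) covers 0:e, 1:a
3(a) covers 2:b
4(e) covers 2:b
5(b) covers 3:a, 4:e
6(e) covers 5:b
7(c) covers ∅
8(a) covers 5:b
floor of heap: 0:e, 1:a, 7:c
completions by unplaced set U, small U first (add the entries for U minus each lowest piece of U):
  |U|=1: {6}:1  {7}:1  {8}:1
  |U|=2: {6,7}:2  {6,8}:2  {7,8}:2
  |U|=3: {5,6,8}:2  {6,7,8}:6
  |U|=4: {3,5,6,8}:2  {4,5,6,8}:2  {5,6,7,8}:8
  |U|=5: {3,4,5,6,8}:4  {3,5,6,7,8}:10  {4,5,6,7,8}:10
  |U|=6: {2,3,4,5,6,8}:4  {3,4,5,6,7,8}:24
  |U|=7: {0,2,3,4,5,6,8}:4  {1,2,3,4,5,6,8}:4  {2,3,4,5,6,7,8}:28
  start at 0(e): 32
  start at 1(a): 32
  start at 7(c): 8
sum over floor = 72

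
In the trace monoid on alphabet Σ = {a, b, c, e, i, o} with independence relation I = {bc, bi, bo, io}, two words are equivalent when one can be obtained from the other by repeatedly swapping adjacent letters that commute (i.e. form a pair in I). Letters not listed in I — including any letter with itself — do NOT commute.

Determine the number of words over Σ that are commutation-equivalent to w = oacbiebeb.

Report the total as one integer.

piece 0:o — minimal
piece 1:a rests on {0:o}
piece 2:c rests on {1:a}
piece 3:b rests on {1:a}
piece 4:i rests on {2:c}
piece 5:e rests on {3:b, 4:i}
piece 6:b rests on {5:e}
piece 7:e rests on {6:b}
piece 8:b rests on {7:e}
minimal pieces: {0:o}
ways to finish when only these pieces remain (= sum over removing one remaining piece with nothing left below it):
  1 left: {8}→1
  2 left: {7,8}→1
  3 left: {6,7,8}→1
  4 left: {5,6,7,8}→1
  5 left: {3,5,6,7,8}→1  {4,5,6,7,8}→1
  6 left: {2,4,5,6,7,8}→1  {3,4,5,6,7,8}→2
  7 left: {2,3,4,5,6,7,8}→3
  placing 0:o first → 3 extensions

3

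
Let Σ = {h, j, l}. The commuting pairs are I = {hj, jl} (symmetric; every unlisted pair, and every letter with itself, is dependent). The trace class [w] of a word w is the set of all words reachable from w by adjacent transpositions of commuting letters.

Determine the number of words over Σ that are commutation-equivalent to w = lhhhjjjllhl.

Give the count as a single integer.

165

piece 0:l — minimal
piece 1:h rests on {0:l}
piece 2:h rests on {1:h}
piece 3:h rests on {2:h}
piece 4:j — minimal
piece 5:j rests on {4:j}
piece 6:j rests on {5:j}
piece 7:l rests on {3:h}
piece 8:l rests on {7:l}
piece 9:h rests on {8:l}
piece 10:l rests on {9:h}
minimal pieces: {0:l, 4:j}
ways to finish when only these pieces remain (= sum over removing one remaining piece with nothing left below it):
  1 left: {6}→1  {10}→1
  2 left: {5,6}→1  {6,10}→2  {9,10}→1
  3 left: {4,5,6}→1  {5,6,10}→3  {6,9,10}→3  {8,9,10}→1
  4 left: {4,5,6,10}→4  {5,6,9,10}→6  {6,8,9,10}→4  {7,8,9,10}→1
  5 left: {3,7,8,9,10}→1  {4,5,6,9,10}→10  {5,6,8,9,10}→10  {6,7,8,9,10}→5
  6 left: {2,3,7,8,9,10}→1  {3,6,7,8,9,10}→6  {4,5,6,8,9,10}→20  {5,6,7,8,9,10}→15
  7 left: {1,2,3,7,8,9,10}→1  {2,3,6,7,8,9,10}→7  {3,5,6,7,8,9,10}→21  {4,5,6,7,8,9,10}→35
  8 left: {0,1,2,3,7,8,9,10}→1  {1,2,3,6,7,8,9,10}→8  {2,3,5,6,7,8,9,10}→28  {3,4,5,6,7,8,9,10}→56
  9 left: {0,1,2,3,6,7,8,9,10}→9  {1,2,3,5,6,7,8,9,10}→36  {2,3,4,5,6,7,8,9,10}→84
  placing 0:l first → 120 extensions
  placing 4:j first → 45 extensions
total linear extensions = 165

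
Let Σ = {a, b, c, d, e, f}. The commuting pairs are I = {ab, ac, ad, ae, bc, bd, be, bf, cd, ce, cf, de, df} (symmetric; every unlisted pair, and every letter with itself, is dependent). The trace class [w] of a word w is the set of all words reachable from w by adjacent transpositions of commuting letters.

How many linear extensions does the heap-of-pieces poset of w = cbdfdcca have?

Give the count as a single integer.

drop 0:c onto floor
drop 1:b onto floor
drop 2:d onto floor
drop 3:f onto floor
drop 4:d onto {2:d}
drop 5:c onto {0:c}
drop 6:c onto {5:c}
drop 7:a onto {3:f}
ground layer = {0:c, 1:b, 2:d, 3:f}
drop-orders for the pieces not yet dropped (sum over which currently-grounded one goes next):
  1 to go: {1} 1  {4} 1  {6} 1  {7} 1
  2 to go: {1,4} 2  {1,6} 2  {1,7} 2  {2,4} 1  {3,7} 1  {4,6} 2  {4,7} 2  {5,6} 1  {6,7} 2
  3 to go: {0,5,6} 1  {1,2,4} 3  {1,3,7} 3  {1,4,6} 6  {1,4,7} 6  {1,5,6} 3  {1,6,7} 6  {2,4,6} 3  {2,4,7} 3  {3,4,7} 3  {3,6,7} 3  {4,5,6} 3  {4,6,7} 6  {5,6,7} 3
  4 to go: {0,1,5,6} 4  {0,4,5,6} 4  {0,5,6,7} 4  {1,2,4,6} 12  {1,2,4,7} 12  {1,3,4,7} 12  {1,3,6,7} 12  {1,4,5,6} 12  {1,4,6,7} 24  {1,5,6,7} 12  {2,3,4,7} 6  {2,4,5,6} 6  {2,4,6,7} 12  {3,4,6,7} 12  {3,5,6,7} 6  {4,5,6,7} 12
  5 to go: {0,1,4,5,6} 20  {0,1,5,6,7} 20  {0,2,4,5,6} 10  {0,3,5,6,7} 10  {0,4,5,6,7} 20  {1,2,3,4,7} 30  {1,2,4,5,6} 30  {1,2,4,6,7} 60  {1,3,4,6,7} 60  {1,3,5,6,7} 30  {1,4,5,6,7} 60  {2,3,4,6,7} 30  {2,4,5,6,7} 30  {3,4,5,6,7} 30
  6 to go: {0,1,2,4,5,6} 60  {0,1,3,5,6,7} 60  {0,1,4,5,6,7} 120  {0,2,4,5,6,7} 60  {0,3,4,5,6,7} 60  {1,2,3,4,6,7} 180  {1,2,4,5,6,7} 180  {1,3,4,5,6,7} 180  {2,3,4,5,6,7} 90
  if 0:c drops first: 630 orders
  if 1:b drops first: 210 orders
  if 2:d drops first: 420 orders
  if 3:f drops first: 420 orders
heap linearizations: 1680

1680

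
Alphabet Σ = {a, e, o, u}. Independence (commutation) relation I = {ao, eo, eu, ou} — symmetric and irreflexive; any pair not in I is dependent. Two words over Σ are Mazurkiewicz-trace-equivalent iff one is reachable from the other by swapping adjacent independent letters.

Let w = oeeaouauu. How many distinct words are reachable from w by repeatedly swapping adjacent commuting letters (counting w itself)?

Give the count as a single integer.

36

#0=o has no predecessor
#1=e has no predecessor
#2=e depends on [1:e]
#3=a depends on [2:e]
#4=o depends on [0:o]
#5=u depends on [3:a]
#6=a depends on [5:u]
#7=u depends on [6:a]
#8=u depends on [7:u]
sources: [0:o, 1:e]
N(rest) = Σ N(rest − s) over sources s of rest; N(one piece) = 1:
  size 1 → [4]=1  [8]=1
  size 2 → [0,4]=1  [4,8]=2  [7,8]=1
  size 3 → [0,4,8]=3  [4,7,8]=3  [6,7,8]=1
  size 4 → [0,4,7,8]=6  [4,6,7,8]=4  [5,6,7,8]=1
  size 5 → [0,4,6,7,8]=10  [3,5,6,7,8]=1  [4,5,6,7,8]=5
  size 6 → [0,4,5,6,7,8]=15  [2,3,5,6,7,8]=1  [3,4,5,6,7,8]=6
  size 7 → [0,3,4,5,6,7,8]=21  [1,2,3,5,6,7,8]=1  [2,3,4,5,6,7,8]=7
  first=0(o) contributes 8
  first=1(e) contributes 28
|[w]| = 36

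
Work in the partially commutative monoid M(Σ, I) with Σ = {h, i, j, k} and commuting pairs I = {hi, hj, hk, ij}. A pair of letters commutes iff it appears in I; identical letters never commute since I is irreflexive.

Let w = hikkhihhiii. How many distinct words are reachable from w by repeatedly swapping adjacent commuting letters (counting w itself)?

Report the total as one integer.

330

0(h) covers ∅
1(i) covers ∅
2(k) covers 1:i
3(k) covers 2:k
4(h) covers 0:h
5(i) covers 3:k
6(h) covers 4:h
7(h) covers 6:h
8(i) covers 5:i
9(i) covers 8:i
10(i) covers 9:i
floor of heap: 0:h, 1:i
completions by unplaced set U, small U first (add the entries for U minus each lowest piece of U):
  |U|=1: {7}:1  {10}:1
  |U|=2: {6,7}:1  {7,10}:2  {9,10}:1
  |U|=3: {4,6,7}:1  {6,7,10}:3  {7,9,10}:3  {8,9,10}:1
  |U|=4: {0,4,6,7}:1  {4,6,7,10}:4  {5,8,9,10}:1  {6,7,9,10}:6  {7,8,9,10}:4
  |U|=5: {0,4,6,7,10}:5  {3,5,8,9,10}:1  {4,6,7,9,10}:10  {5,7,8,9,10}:5  {6,7,8,9,10}:10
  |U|=6: {0,4,6,7,9,10}:15  {2,3,5,8,9,10}:1  {3,5,7,8,9,10}:6  {4,6,7,8,9,10}:20  {5,6,7,8,9,10}:15
  |U|=7: {0,4,6,7,8,9,10}:35  {1,2,3,5,8,9,10}:1  {2,3,5,7,8,9,10}:7  {3,5,6,7,8,9,10}:21  {4,5,6,7,8,9,10}:35
  |U|=8: {0,4,5,6,7,8,9,10}:70  {1,2,3,5,7,8,9,10}:8  {2,3,5,6,7,8,9,10}:28  {3,4,5,6,7,8,9,10}:56
  |U|=9: {0,3,4,5,6,7,8,9,10}:126  {1,2,3,5,6,7,8,9,10}:36  {2,3,4,5,6,7,8,9,10}:84
  start at 0(h): 120
  start at 1(i): 210
sum over floor = 330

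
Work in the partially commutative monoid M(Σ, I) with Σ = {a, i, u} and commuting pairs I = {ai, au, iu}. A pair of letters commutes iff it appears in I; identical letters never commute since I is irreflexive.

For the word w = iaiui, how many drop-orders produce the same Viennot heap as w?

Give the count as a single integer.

20

0(i) covers ∅
1(a) covers ∅
2(i) covers 0:i
3(u) covers ∅
4(i) covers 2:i
floor of heap: 0:i, 1:a, 3:u
completions by unplaced set U, small U first (add the entries for U minus each lowest piece of U):
  |U|=1: {1}:1  {3}:1  {4}:1
  |U|=2: {1,3}:2  {1,4}:2  {2,4}:1  {3,4}:2
  |U|=3: {0,2,4}:1  {1,2,4}:3  {1,3,4}:6  {2,3,4}:3
  start at 0(i): 12
  start at 1(a): 4
  start at 3(u): 4
sum over floor = 20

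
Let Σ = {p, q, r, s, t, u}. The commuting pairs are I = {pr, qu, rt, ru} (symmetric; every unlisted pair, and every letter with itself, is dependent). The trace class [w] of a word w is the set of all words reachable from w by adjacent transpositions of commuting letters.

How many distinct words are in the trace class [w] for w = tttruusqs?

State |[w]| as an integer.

drop 0:t onto floor
drop 1:t onto {0:t}
drop 2:t onto {1:t}
drop 3:r onto floor
drop 4:u onto {2:t}
drop 5:u onto {4:u}
drop 6:s onto {3:r, 5:u}
drop 7:q onto {6:s}
drop 8:s onto {7:q}
ground layer = {0:t, 3:r}
drop-orders for the pieces not yet dropped (sum over which currently-grounded one goes next):
  1 to go: {8} 1
  2 to go: {7,8} 1
  3 to go: {6,7,8} 1
  4 to go: {3,6,7,8} 1  {5,6,7,8} 1
  5 to go: {3,5,6,7,8} 2  {4,5,6,7,8} 1
  6 to go: {2,4,5,6,7,8} 1  {3,4,5,6,7,8} 3
  7 to go: {1,2,4,5,6,7,8} 1  {2,3,4,5,6,7,8} 4
  if 0:t drops first: 5 orders
  if 3:r drops first: 1 orders
heap linearizations: 6

6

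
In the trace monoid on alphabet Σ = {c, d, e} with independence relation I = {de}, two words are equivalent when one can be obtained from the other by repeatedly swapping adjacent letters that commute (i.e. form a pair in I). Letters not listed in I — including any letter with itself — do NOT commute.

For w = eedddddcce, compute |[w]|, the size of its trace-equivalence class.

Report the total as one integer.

#0=e has no predecessor
#1=e depends on [0:e]
#2=d has no predecessor
#3=d depends on [2:d]
#4=d depends on [3:d]
#5=d depends on [4:d]
#6=d depends on [5:d]
#7=c depends on [1:e, 6:d]
#8=c depends on [7:c]
#9=e depends on [8:c]
sources: [0:e, 2:d]
N(rest) = Σ N(rest − s) over sources s of rest; N(one piece) = 1:
  size 1 → [9]=1
  size 2 → [8,9]=1
  size 3 → [7,8,9]=1
  size 4 → [1,7,8,9]=1  [6,7,8,9]=1
  size 5 → [0,1,7,8,9]=1  [1,6,7,8,9]=2  [5,6,7,8,9]=1
  size 6 → [0,1,6,7,8,9]=3  [1,5,6,7,8,9]=3  [4,5,6,7,8,9]=1
  size 7 → [0,1,5,6,7,8,9]=6  [1,4,5,6,7,8,9]=4  [3,4,5,6,7,8,9]=1
  size 8 → [0,1,4,5,6,7,8,9]=10  [1,3,4,5,6,7,8,9]=5  [2,3,4,5,6,7,8,9]=1
  first=0(e) contributes 6
  first=2(d) contributes 15
|[w]| = 21

21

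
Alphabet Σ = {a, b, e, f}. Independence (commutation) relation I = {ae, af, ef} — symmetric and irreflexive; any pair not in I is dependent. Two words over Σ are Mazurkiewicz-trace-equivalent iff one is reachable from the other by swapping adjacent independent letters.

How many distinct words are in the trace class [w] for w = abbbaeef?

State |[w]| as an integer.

#0=a has no predecessor
#1=b depends on [0:a]
#2=b depends on [1:b]
#3=b depends on [2:b]
#4=a depends on [3:b]
#5=e depends on [3:b]
#6=e depends on [5:e]
#7=f depends on [3:b]
sources: [0:a]
N(rest) = Σ N(rest − s) over sources s of rest; N(one piece) = 1:
  size 1 → [4]=1  [6]=1  [7]=1
  size 2 → [4,6]=2  [4,7]=2  [5,6]=1  [6,7]=2
  size 3 → [4,5,6]=3  [4,6,7]=6  [5,6,7]=3
  size 4 → [4,5,6,7]=12
  size 5 → [3,4,5,6,7]=12
  size 6 → [2,3,4,5,6,7]=12
  first=0(a) contributes 12

12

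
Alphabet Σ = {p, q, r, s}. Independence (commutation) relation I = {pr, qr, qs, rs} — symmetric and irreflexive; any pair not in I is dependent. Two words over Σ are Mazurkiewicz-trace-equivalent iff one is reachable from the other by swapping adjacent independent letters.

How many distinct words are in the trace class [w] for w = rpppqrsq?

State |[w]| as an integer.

drop 0:r onto floor
drop 1:p onto floor
drop 2:p onto {1:p}
drop 3:p onto {2:p}
drop 4:q onto {3:p}
drop 5:r onto {0:r}
drop 6:s onto {3:p}
drop 7:q onto {4:q}
ground layer = {0:r, 1:p}
drop-orders for the pieces not yet dropped (sum over which currently-grounded one goes next):
  1 to go: {5} 1  {6} 1  {7} 1
  2 to go: {0,5} 1  {4,7} 1  {5,6} 2  {5,7} 2  {6,7} 2
  3 to go: {0,5,6} 3  {0,5,7} 3  {4,5,7} 3  {4,6,7} 3  {5,6,7} 6
  4 to go: {0,4,5,7} 6  {0,5,6,7} 12  {3,4,6,7} 3  {4,5,6,7} 12
  5 to go: {0,4,5,6,7} 30  {2,3,4,6,7} 3  {3,4,5,6,7} 15
  6 to go: {0,3,4,5,6,7} 45  {1,2,3,4,6,7} 3  {2,3,4,5,6,7} 18
  if 0:r drops first: 21 orders
  if 1:p drops first: 63 orders
heap linearizations: 84

84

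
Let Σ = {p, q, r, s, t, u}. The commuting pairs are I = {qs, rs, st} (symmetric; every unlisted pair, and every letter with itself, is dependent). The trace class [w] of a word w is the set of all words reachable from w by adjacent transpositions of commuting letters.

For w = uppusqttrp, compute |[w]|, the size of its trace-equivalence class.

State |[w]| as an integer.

5

0(u) covers ∅
1(p) covers 0:u
2(p) covers 1:p
3(u) covers 2:p
4(s) covers 3:u
5(q) covers 3:u
6(t) covers 5:q
7(t) covers 6:t
8(r) covers 7:t
9(p) covers 4:s, 8:r
floor of heap: 0:u
completions by unplaced set U, small U first (add the entries for U minus each lowest piece of U):
  |U|=1: {9}:1
  |U|=2: {4,9}:1  {8,9}:1
  |U|=3: {4,8,9}:2  {7,8,9}:1
  |U|=4: {4,7,8,9}:3  {6,7,8,9}:1
  |U|=5: {4,6,7,8,9}:4  {5,6,7,8,9}:1
  |U|=6: {4,5,6,7,8,9}:5
  |U|=7: {3,4,5,6,7,8,9}:5
  |U|=8: {2,3,4,5,6,7,8,9}:5
  start at 0(u): 5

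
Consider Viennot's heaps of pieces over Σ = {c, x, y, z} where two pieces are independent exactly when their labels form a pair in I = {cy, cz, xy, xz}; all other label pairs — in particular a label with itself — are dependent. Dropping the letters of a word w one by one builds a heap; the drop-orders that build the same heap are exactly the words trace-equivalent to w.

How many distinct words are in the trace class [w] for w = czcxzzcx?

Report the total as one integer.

56

#0=c has no predecessor
#1=z has no predecessor
#2=c depends on [0:c]
#3=x depends on [2:c]
#4=z depends on [1:z]
#5=z depends on [4:z]
#6=c depends on [3:x]
#7=x depends on [6:c]
sources: [0:c, 1:z]
N(rest) = Σ N(rest − s) over sources s of rest; N(one piece) = 1:
  size 1 → [5]=1  [7]=1
  size 2 → [4,5]=1  [5,7]=2  [6,7]=1
  size 3 → [1,4,5]=1  [3,6,7]=1  [4,5,7]=3  [5,6,7]=3
  size 4 → [1,4,5,7]=4  [2,3,6,7]=1  [3,5,6,7]=4  [4,5,6,7]=6
  size 5 → [0,2,3,6,7]=1  [1,4,5,6,7]=10  [2,3,5,6,7]=5  [3,4,5,6,7]=10
  size 6 → [0,2,3,5,6,7]=6  [1,3,4,5,6,7]=20  [2,3,4,5,6,7]=15
  first=0(c) contributes 35
  first=1(z) contributes 21
|[w]| = 56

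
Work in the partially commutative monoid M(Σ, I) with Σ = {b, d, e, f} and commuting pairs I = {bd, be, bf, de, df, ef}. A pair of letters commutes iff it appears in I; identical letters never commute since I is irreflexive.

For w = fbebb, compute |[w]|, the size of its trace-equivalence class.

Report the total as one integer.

20

0(f) covers ∅
1(b) covers ∅
2(e) covers ∅
3(b) covers 1:b
4(b) covers 3:b
floor of heap: 0:f, 1:b, 2:e
completions by unplaced set U, small U first (add the entries for U minus each lowest piece of U):
  |U|=1: {0}:1  {2}:1  {4}:1
  |U|=2: {0,2}:2  {0,4}:2  {2,4}:2  {3,4}:1
  |U|=3: {0,2,4}:6  {0,3,4}:3  {1,3,4}:1  {2,3,4}:3
  start at 0(f): 4
  start at 1(b): 12
  start at 2(e): 4
sum over floor = 20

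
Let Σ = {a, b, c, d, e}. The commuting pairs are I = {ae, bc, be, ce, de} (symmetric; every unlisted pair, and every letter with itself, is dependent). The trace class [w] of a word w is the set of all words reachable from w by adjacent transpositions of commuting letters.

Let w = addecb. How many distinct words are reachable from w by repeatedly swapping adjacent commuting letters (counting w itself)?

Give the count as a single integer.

#0=a has no predecessor
#1=d depends on [0:a]
#2=d depends on [1:d]
#3=e has no predecessor
#4=c depends on [2:d]
#5=b depends on [2:d]
sources: [0:a, 3:e]
N(rest) = Σ N(rest − s) over sources s of rest; N(one piece) = 1:
  size 1 → [3]=1  [4]=1  [5]=1
  size 2 → [3,4]=2  [3,5]=2  [4,5]=2
  size 3 → [2,4,5]=2  [3,4,5]=6
  size 4 → [1,2,4,5]=2  [2,3,4,5]=8
  first=0(a) contributes 10
  first=3(e) contributes 2
|[w]| = 12

12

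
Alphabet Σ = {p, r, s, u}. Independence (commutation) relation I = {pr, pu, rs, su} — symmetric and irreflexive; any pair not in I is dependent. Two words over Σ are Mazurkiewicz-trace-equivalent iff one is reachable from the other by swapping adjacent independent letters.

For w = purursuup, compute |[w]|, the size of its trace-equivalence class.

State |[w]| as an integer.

piece 0:p — minimal
piece 1:u — minimal
piece 2:r rests on {1:u}
piece 3:u rests on {2:r}
piece 4:r rests on {3:u}
piece 5:s rests on {0:p}
piece 6:u rests on {4:r}
piece 7:u rests on {6:u}
piece 8:p rests on {5:s}
minimal pieces: {0:p, 1:u}
ways to finish when only these pieces remain (= sum over removing one remaining piece with nothing left below it):
  1 left: {7}→1  {8}→1
  2 left: {5,8}→1  {6,7}→1  {7,8}→2
  3 left: {0,5,8}→1  {4,6,7}→1  {5,7,8}→3  {6,7,8}→3
  4 left: {0,5,7,8}→4  {3,4,6,7}→1  {4,6,7,8}→4  {5,6,7,8}→6
  5 left: {0,5,6,7,8}→10  {2,3,4,6,7}→1  {3,4,6,7,8}→5  {4,5,6,7,8}→10
  6 left: {0,4,5,6,7,8}→20  {1,2,3,4,6,7}→1  {2,3,4,6,7,8}→6  {3,4,5,6,7,8}→15
  7 left: {0,3,4,5,6,7,8}→35  {1,2,3,4,6,7,8}→7  {2,3,4,5,6,7,8}→21
  placing 0:p first → 28 extensions
  placing 1:u first → 56 extensions
total linear extensions = 84

84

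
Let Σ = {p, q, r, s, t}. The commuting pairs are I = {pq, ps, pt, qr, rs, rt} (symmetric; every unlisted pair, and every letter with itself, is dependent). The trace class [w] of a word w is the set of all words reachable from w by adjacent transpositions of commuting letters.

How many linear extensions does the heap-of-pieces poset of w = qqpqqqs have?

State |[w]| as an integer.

#0=q has no predecessor
#1=q depends on [0:q]
#2=p has no predecessor
#3=q depends on [1:q]
#4=q depends on [3:q]
#5=q depends on [4:q]
#6=s depends on [5:q]
sources: [0:q, 2:p]
N(rest) = Σ N(rest − s) over sources s of rest; N(one piece) = 1:
  size 1 → [2]=1  [6]=1
  size 2 → [2,6]=2  [5,6]=1
  size 3 → [2,5,6]=3  [4,5,6]=1
  size 4 → [2,4,5,6]=4  [3,4,5,6]=1
  size 5 → [1,3,4,5,6]=1  [2,3,4,5,6]=5
  first=0(q) contributes 6
  first=2(p) contributes 1
|[w]| = 7

7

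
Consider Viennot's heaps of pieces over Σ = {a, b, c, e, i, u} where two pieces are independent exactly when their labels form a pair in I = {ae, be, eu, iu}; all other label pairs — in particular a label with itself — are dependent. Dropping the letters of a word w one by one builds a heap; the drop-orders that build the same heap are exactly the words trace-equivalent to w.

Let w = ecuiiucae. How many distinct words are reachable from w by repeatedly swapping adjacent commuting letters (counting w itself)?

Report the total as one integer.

12

piece 0:e — minimal
piece 1:c rests on {0:e}
piece 2:u rests on {1:c}
piece 3:i rests on {1:c}
piece 4:i rests on {3:i}
piece 5:u rests on {2:u}
piece 6:c rests on {4:i, 5:u}
piece 7:a rests on {6:c}
piece 8:e rests on {6:c}
minimal pieces: {0:e}
ways to finish when only these pieces remain (= sum over removing one remaining piece with nothing left below it):
  1 left: {7}→1  {8}→1
  2 left: {7,8}→2
  3 left: {6,7,8}→2
  4 left: {4,6,7,8}→2  {5,6,7,8}→2
  5 left: {2,5,6,7,8}→2  {3,4,6,7,8}→2  {4,5,6,7,8}→4
  6 left: {2,4,5,6,7,8}→6  {3,4,5,6,7,8}→6
  7 left: {2,3,4,5,6,7,8}→12
  placing 0:e first → 12 extensions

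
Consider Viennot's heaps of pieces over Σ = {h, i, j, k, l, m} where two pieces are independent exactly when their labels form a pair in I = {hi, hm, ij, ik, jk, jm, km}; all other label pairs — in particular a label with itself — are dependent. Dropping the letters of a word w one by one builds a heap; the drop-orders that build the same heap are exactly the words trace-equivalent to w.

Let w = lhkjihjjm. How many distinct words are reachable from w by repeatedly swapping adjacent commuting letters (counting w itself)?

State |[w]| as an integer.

#0=l has no predecessor
#1=h depends on [0:l]
#2=k depends on [1:h]
#3=j depends on [1:h]
#4=i depends on [0:l]
#5=h depends on [2:k, 3:j]
#6=j depends on [5:h]
#7=j depends on [6:j]
#8=m depends on [4:i]
sources: [0:l]
N(rest) = Σ N(rest − s) over sources s of rest; N(one piece) = 1:
  size 1 → [7]=1  [8]=1
  size 2 → [4,8]=1  [6,7]=1  [7,8]=2
  size 3 → [4,7,8]=3  [5,6,7]=1  [6,7,8]=3
  size 4 → [2,5,6,7]=1  [3,5,6,7]=1  [4,6,7,8]=6  [5,6,7,8]=4
  size 5 → [2,3,5,6,7]=2  [2,5,6,7,8]=5  [3,5,6,7,8]=5  [4,5,6,7,8]=10
  size 6 → [1,2,3,5,6,7]=2  [2,3,5,6,7,8]=12  [2,4,5,6,7,8]=15  [3,4,5,6,7,8]=15
  size 7 → [1,2,3,5,6,7,8]=14  [2,3,4,5,6,7,8]=42
  first=0(l) contributes 56

56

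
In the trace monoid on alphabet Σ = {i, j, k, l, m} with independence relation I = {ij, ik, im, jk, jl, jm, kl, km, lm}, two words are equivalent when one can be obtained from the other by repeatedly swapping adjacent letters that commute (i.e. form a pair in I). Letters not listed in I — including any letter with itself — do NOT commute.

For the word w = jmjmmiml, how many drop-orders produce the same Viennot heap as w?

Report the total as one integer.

420

drop 0:j onto floor
drop 1:m onto floor
drop 2:j onto {0:j}
drop 3:m onto {1:m}
drop 4:m onto {3:m}
drop 5:i onto floor
drop 6:m onto {4:m}
drop 7:l onto {5:i}
ground layer = {0:j, 1:m, 5:i}
drop-orders for the pieces not yet dropped (sum over which currently-grounded one goes next):
  1 to go: {2} 1  {6} 1  {7} 1
  2 to go: {0,2} 1  {2,6} 2  {2,7} 2  {4,6} 1  {5,7} 1  {6,7} 2
  3 to go: {0,2,6} 3  {0,2,7} 3  {2,4,6} 3  {2,5,7} 3  {2,6,7} 6  {3,4,6} 1  {4,6,7} 3  {5,6,7} 3
  4 to go: {0,2,4,6} 6  {0,2,5,7} 6  {0,2,6,7} 12  {1,3,4,6} 1  {2,3,4,6} 4  {2,4,6,7} 12  {2,5,6,7} 12  {3,4,6,7} 4  {4,5,6,7} 6
  5 to go: {0,2,3,4,6} 10  {0,2,4,6,7} 30  {0,2,5,6,7} 30  {1,2,3,4,6} 5  {1,3,4,6,7} 5  {2,3,4,6,7} 20  {2,4,5,6,7} 30  {3,4,5,6,7} 10
  6 to go: {0,1,2,3,4,6} 15  {0,2,3,4,6,7} 60  {0,2,4,5,6,7} 90  {1,2,3,4,6,7} 30  {1,3,4,5,6,7} 15  {2,3,4,5,6,7} 60
  if 0:j drops first: 105 orders
  if 1:m drops first: 210 orders
  if 5:i drops first: 105 orders
heap linearizations: 420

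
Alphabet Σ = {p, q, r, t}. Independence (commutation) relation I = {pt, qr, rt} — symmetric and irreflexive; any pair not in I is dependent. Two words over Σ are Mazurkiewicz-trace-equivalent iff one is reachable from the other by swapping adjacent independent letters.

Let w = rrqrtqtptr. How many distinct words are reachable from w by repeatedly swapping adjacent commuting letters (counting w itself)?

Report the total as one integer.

0(r) covers ∅
1(r) covers 0:r
2(q) covers ∅
3(r) covers 1:r
4(t) covers 2:q
5(q) covers 4:t
6(t) covers 5:q
7(p) covers 3:r, 5:q
8(t) covers 6:t
9(r) covers 7:p
floor of heap: 0:r, 2:q
completions by unplaced set U, small U first (add the entries for U minus each lowest piece of U):
  |U|=1: {8}:1  {9}:1
  |U|=2: {6,8}:1  {7,9}:1  {8,9}:2
  |U|=3: {3,7,9}:1  {6,8,9}:3  {7,8,9}:3
  |U|=4: {1,3,7,9}:1  {3,7,8,9}:4  {6,7,8,9}:6
  |U|=5: {0,1,3,7,9}:1  {1,3,7,8,9}:5  {3,6,7,8,9}:10  {5,6,7,8,9}:6
  |U|=6: {0,1,3,7,8,9}:6  {1,3,6,7,8,9}:15  {3,5,6,7,8,9}:16  {4,5,6,7,8,9}:6
  |U|=7: {0,1,3,6,7,8,9}:21  {1,3,5,6,7,8,9}:31  {2,4,5,6,7,8,9}:6  {3,4,5,6,7,8,9}:22
  |U|=8: {0,1,3,5,6,7,8,9}:52  {1,3,4,5,6,7,8,9}:53  {2,3,4,5,6,7,8,9}:28
  start at 0(r): 81
  start at 2(q): 105
sum over floor = 186

186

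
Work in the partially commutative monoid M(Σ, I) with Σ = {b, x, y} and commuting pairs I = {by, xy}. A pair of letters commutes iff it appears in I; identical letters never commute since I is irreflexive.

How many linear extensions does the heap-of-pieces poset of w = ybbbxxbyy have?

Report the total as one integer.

piece 0:y — minimal
piece 1:b — minimal
piece 2:b rests on {1:b}
piece 3:b rests on {2:b}
piece 4:x rests on {3:b}
piece 5:x rests on {4:x}
piece 6:b rests on {5:x}
piece 7:y rests on {0:y}
piece 8:y rests on {7:y}
minimal pieces: {0:y, 1:b}
ways to finish when only these pieces remain (= sum over removing one remaining piece with nothing left below it):
  1 left: {6}→1  {8}→1
  2 left: {5,6}→1  {6,8}→2  {7,8}→1
  3 left: {0,7,8}→1  {4,5,6}→1  {5,6,8}→3  {6,7,8}→3
  4 left: {0,6,7,8}→4  {3,4,5,6}→1  {4,5,6,8}→4  {5,6,7,8}→6
  5 left: {0,5,6,7,8}→10  {2,3,4,5,6}→1  {3,4,5,6,8}→5  {4,5,6,7,8}→10
  6 left: {0,4,5,6,7,8}→20  {1,2,3,4,5,6}→1  {2,3,4,5,6,8}→6  {3,4,5,6,7,8}→15
  7 left: {0,3,4,5,6,7,8}→35  {1,2,3,4,5,6,8}→7  {2,3,4,5,6,7,8}→21
  placing 0:y first → 28 extensions
  placing 1:b first → 56 extensions
total linear extensions = 84

84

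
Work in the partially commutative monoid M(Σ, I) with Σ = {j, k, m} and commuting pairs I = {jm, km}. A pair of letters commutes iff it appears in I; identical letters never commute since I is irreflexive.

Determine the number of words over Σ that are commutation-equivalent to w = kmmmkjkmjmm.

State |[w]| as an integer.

462

piece 0:k — minimal
piece 1:m — minimal
piece 2:m rests on {1:m}
piece 3:m rests on {2:m}
piece 4:k rests on {0:k}
piece 5:j rests on {4:k}
piece 6:k rests on {5:j}
piece 7:m rests on {3:m}
piece 8:j rests on {6:k}
piece 9:m rests on {7:m}
piece 10:m rests on {9:m}
minimal pieces: {0:k, 1:m}
ways to finish when only these pieces remain (= sum over removing one remaining piece with nothing left below it):
  1 left: {8}→1  {10}→1
  2 left: {6,8}→1  {8,10}→2  {9,10}→1
  3 left: {5,6,8}→1  {6,8,10}→3  {7,9,10}→1  {8,9,10}→3
  4 left: {3,7,9,10}→1  {4,5,6,8}→1  {5,6,8,10}→4  {6,8,9,10}→6  {7,8,9,10}→4
  5 left: {0,4,5,6,8}→1  {2,3,7,9,10}→1  {3,7,8,9,10}→5  {4,5,6,8,10}→5  {5,6,8,9,10}→10  {6,7,8,9,10}→10
  6 left: {0,4,5,6,8,10}→6  {1,2,3,7,9,10}→1  {2,3,7,8,9,10}→6  {3,6,7,8,9,10}→15  {4,5,6,8,9,10}→15  {5,6,7,8,9,10}→20
  7 left: {0,4,5,6,8,9,10}→21  {1,2,3,7,8,9,10}→7  {2,3,6,7,8,9,10}→21  {3,5,6,7,8,9,10}→35  {4,5,6,7,8,9,10}→35
  8 left: {0,4,5,6,7,8,9,10}→56  {1,2,3,6,7,8,9,10}→28  {2,3,5,6,7,8,9,10}→56  {3,4,5,6,7,8,9,10}→70
  9 left: {0,3,4,5,6,7,8,9,10}→126  {1,2,3,5,6,7,8,9,10}→84  {2,3,4,5,6,7,8,9,10}→126
  placing 0:k first → 210 extensions
  placing 1:m first → 252 extensions
total linear extensions = 462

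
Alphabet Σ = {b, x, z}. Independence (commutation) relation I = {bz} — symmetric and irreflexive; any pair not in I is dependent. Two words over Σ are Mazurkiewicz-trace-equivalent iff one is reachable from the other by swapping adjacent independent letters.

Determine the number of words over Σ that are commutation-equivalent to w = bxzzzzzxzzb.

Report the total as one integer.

piece 0:b — minimal
piece 1:x rests on {0:b}
piece 2:z rests on {1:x}
piece 3:z rests on {2:z}
piece 4:z rests on {3:z}
piece 5:z rests on {4:z}
piece 6:z rests on {5:z}
piece 7:x rests on {6:z}
piece 8:z rests on {7:x}
piece 9:z rests on {8:z}
piece 10:b rests on {7:x}
minimal pieces: {0:b}
ways to finish when only these pieces remain (= sum over removing one remaining piece with nothing left below it):
  1 left: {9}→1  {10}→1
  2 left: {8,9}→1  {9,10}→2
  3 left: {8,9,10}→3
  4 left: {7,8,9,10}→3
  5 left: {6,7,8,9,10}→3
  6 left: {5,6,7,8,9,10}→3
  7 left: {4,5,6,7,8,9,10}→3
  8 left: {3,4,5,6,7,8,9,10}→3
  9 left: {2,3,4,5,6,7,8,9,10}→3
  placing 0:b first → 3 extensions

3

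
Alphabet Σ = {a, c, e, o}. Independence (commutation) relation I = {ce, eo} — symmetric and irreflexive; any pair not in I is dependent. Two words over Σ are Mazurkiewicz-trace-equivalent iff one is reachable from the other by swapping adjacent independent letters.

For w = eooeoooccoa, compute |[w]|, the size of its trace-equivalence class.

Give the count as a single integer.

0(e) covers ∅
1(o) covers ∅
2(o) covers 1:o
3(e) covers 0:e
4(o) covers 2:o
5(o) covers 4:o
6(o) covers 5:o
7(c) covers 6:o
8(c) covers 7:c
9(o) covers 8:c
10(a) covers 3:e, 9:o
floor of heap: 0:e, 1:o
completions by unplaced set U, small U first (add the entries for U minus each lowest piece of U):
  |U|=1: {10}:1
  |U|=2: {3,10}:1  {9,10}:1
  |U|=3: {0,3,10}:1  {3,9,10}:2  {8,9,10}:1
  |U|=4: {0,3,9,10}:3  {3,8,9,10}:3  {7,8,9,10}:1
  |U|=5: {0,3,8,9,10}:6  {3,7,8,9,10}:4  {6,7,8,9,10}:1
  |U|=6: {0,3,7,8,9,10}:10  {3,6,7,8,9,10}:5  {5,6,7,8,9,10}:1
  |U|=7: {0,3,6,7,8,9,10}:15  {3,5,6,7,8,9,10}:6  {4,5,6,7,8,9,10}:1
  |U|=8: {0,3,5,6,7,8,9,10}:21  {2,4,5,6,7,8,9,10}:1  {3,4,5,6,7,8,9,10}:7
  |U|=9: {0,3,4,5,6,7,8,9,10}:28  {1,2,4,5,6,7,8,9,10}:1  {2,3,4,5,6,7,8,9,10}:8
  start at 0(e): 9
  start at 1(o): 36
sum over floor = 45

45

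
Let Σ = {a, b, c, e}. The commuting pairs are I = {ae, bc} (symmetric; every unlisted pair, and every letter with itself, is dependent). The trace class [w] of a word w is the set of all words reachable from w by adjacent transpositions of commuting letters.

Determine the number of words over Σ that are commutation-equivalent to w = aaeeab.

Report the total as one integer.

0(a) covers ∅
1(a) covers 0:a
2(e) covers ∅
3(e) covers 2:e
4(a) covers 1:a
5(b) covers 3:e, 4:a
floor of heap: 0:a, 2:e
completions by unplaced set U, small U first (add the entries for U minus each lowest piece of U):
  |U|=1: {5}:1
  |U|=2: {3,5}:1  {4,5}:1
  |U|=3: {1,4,5}:1  {2,3,5}:1  {3,4,5}:2
  |U|=4: {0,1,4,5}:1  {1,3,4,5}:3  {2,3,4,5}:3
  start at 0(a): 6
  start at 2(e): 4
sum over floor = 10

10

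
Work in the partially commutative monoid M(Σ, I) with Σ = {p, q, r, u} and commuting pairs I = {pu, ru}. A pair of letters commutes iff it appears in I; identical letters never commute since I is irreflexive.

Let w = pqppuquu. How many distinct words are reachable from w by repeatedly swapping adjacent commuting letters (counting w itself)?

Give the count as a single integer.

0(p) covers ∅
1(q) covers 0:p
2(p) covers 1:q
3(p) covers 2:p
4(u) covers 1:q
5(q) covers 3:p, 4:u
6(u) covers 5:q
7(u) covers 6:u
floor of heap: 0:p
completions by unplaced set U, small U first (add the entries for U minus each lowest piece of U):
  |U|=1: {7}:1
  |U|=2: {6,7}:1
  |U|=3: {5,6,7}:1
  |U|=4: {3,5,6,7}:1  {4,5,6,7}:1
  |U|=5: {2,3,5,6,7}:1  {3,4,5,6,7}:2
  |U|=6: {2,3,4,5,6,7}:3
  start at 0(p): 3

3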